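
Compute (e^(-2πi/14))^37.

Since ω_14^14 = 1, powers reduce modulo 14.
37 mod 14 = 9
So ω_14^37 = ω_14^9 = e^(-2πi·9/14)

ω_14^37 = ω_14^9 = -0.6235+0.7818i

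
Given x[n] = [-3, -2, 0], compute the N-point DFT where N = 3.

X[k] = Σ(n=0 to 2) x[n] · ω_3^(nk)
where ω_3 = e^(-2πi/3)

Computing each X[k]:
X[0] = -5
X[1] = -2.0000+1.7321i
X[2] = -2.0000-1.7321i

X = [-5, -2.0000+1.7321i, -2.0000-1.7321i]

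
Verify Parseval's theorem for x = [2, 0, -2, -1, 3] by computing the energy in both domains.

Time domain:
Σ|x[n]|² = |2|² + |0|² + |-2|² + |-1|² + |3|² = 18.0000

Frequency domain:
(1/5)Σ|X[k]|² = (1/5)(|2|² + |5.3541+3.4410i|² + |-1.3541+0.8123i|² + |-1.3541-0.8123i|² + |5.3541-3.4410i|²) = (1/5)·90.0000 = 18.0000

Both sides agree, confirming Parseval's theorem.

Σ|x[n]|² = (1/N)Σ|X[k]|² = 18.0000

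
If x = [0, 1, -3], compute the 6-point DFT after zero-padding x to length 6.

Original 3-point DFT: [-2, 1.0000-3.4641i, 1.0000+3.4641i]
Zero-padded 6-point DFT provides frequency interpolation.

DFT_6([x, 0, ...]) = [-2, 2.0000+1.7321i, 1.0000-3.4641i, -4, 1.0000+3.4641i, 2.0000-1.7321i]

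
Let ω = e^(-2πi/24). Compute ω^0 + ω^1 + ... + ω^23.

Sum of all nth roots of unity equals 0 for n > 1 (geometric series with r ≠ 1).

0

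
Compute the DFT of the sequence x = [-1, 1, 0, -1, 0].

X[k] = Σ(n=0 to 4) x[n] · ω_5^(nk)
where ω_5 = e^(-2πi/5)

Computing each X[k]:
X[0] = -1
X[1] = 0.1180-1.5388i
X[2] = -2.1180+0.3633i
X[3] = -2.1180-0.3633i
X[4] = 0.1180+1.5388i

X = [-1, 0.1180-1.5388i, -2.1180+0.3633i, -2.1180-0.3633i, 0.1180+1.5388i]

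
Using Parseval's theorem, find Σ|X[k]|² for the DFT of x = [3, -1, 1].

Parseval: Σ|x[n]|² = (1/N)Σ|X[k]|², so Σ|X[k]|² = N·Σ|x[n]|² = 3·11.0000

Σ|X[k]|² = N·Σ|x[n]|² = 3·11.0000 = 33.0000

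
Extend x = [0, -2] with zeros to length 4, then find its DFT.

Original 2-point DFT: [-2, 2]
Zero-padded 4-point DFT provides frequency interpolation.

DFT_4([x, 0, ...]) = [-2, 2i, 2, -2i]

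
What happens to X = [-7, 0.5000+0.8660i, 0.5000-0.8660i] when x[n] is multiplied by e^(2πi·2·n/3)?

Modulation property: DFT(ω_3^(-2n)·x[n]) = X[(k-2) mod 3], so circularly shift X by 2 positions.

X[k-2] = [0.5000+0.8660i, 0.5000-0.8660i, -7]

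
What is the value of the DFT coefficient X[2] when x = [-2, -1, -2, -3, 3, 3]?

X[2] = Σ(n=0 to 5) x[n] · ω_6^(2n) where ω_6 = e^(-2πi/6)
= (-2)·ω_6^0 + (-1)·ω_6^2 + (-2)·ω_6^4 + (-3)·ω_6^6 + (3)·ω_6^8 + (3)·ω_6^10

X[2] = -6.5000-0.8660i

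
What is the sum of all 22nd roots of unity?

Sum of all nth roots of unity equals 0 for n > 1 (geometric series with r ≠ 1).

0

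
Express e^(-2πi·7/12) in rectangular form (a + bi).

ω_12^7 = e^(-2πi·7/12)
= cos(-2π·7/12) + i·sin(-2π·7/12)
= cos(-14π/12) + i·sin(-14π/12)

ω_12^7 = cos(-14π/12) + i·sin(-14π/12) = -0.8660+0.5000i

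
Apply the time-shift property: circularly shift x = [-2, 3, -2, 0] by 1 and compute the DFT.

Time shift by 1: X_shifted[k] = ω_4^(1k) · X[k]
Shifted x = [0, -2, 3, -2]

DFT(x[n-1]) = [-1, -3, 7, -3]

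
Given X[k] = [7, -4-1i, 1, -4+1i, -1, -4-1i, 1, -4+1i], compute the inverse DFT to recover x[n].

x[n] = (1/8) Σ(k=0 to 7) X[k] · e^(2πikn/8)

Computing each x[n]:
x[0] = -1
x[1] = 1
x[2] = 1
x[3] = 1
x[4] = 3
x[5] = 1
x[6] = 0
x[7] = 1

x = [-1, 1, 1, 1, 3, 1, 0, 1]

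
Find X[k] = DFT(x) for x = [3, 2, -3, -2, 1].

X[k] = Σ(n=0 to 4) x[n] · ω_5^(nk)
where ω_5 = e^(-2πi/5)

Computing each X[k]:
X[0] = 1
X[1] = 7.9721-0.3633i
X[2] = -0.9721-1.5388i
X[3] = -0.9721+1.5388i
X[4] = 7.9721+0.3633i

X = [1, 7.9721-0.3633i, -0.9721-1.5388i, -0.9721+1.5388i, 7.9721+0.3633i]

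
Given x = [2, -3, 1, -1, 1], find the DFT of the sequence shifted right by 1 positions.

Time shift by 1: X_shifted[k] = ω_5^(1k) · X[k]
Shifted x = [1, 2, -3, 1, -1]

DFT(x[n-1]) = [0, 2.9271-0.5020i, -0.4271-5.5676i, -0.4271+5.5676i, 2.9271+0.5020i]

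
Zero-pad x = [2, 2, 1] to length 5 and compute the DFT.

Original 3-point DFT: [5, 0.5000-0.8660i, 0.5000+0.8660i]
Zero-padded 5-point DFT provides frequency interpolation.

DFT_5([x, 0, ...]) = [5, 1.8090-2.4899i, 0.6910-0.2245i, 0.6910+0.2245i, 1.8090+2.4899i]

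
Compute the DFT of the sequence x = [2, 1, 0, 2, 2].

X[k] = Σ(n=0 to 4) x[n] · ω_5^(nk)
where ω_5 = e^(-2πi/5)

Computing each X[k]:
X[0] = 7
X[1] = 1.3090+2.1266i
X[2] = 0.1910-1.3143i
X[3] = 0.1910+1.3143i
X[4] = 1.3090-2.1266i

X = [7, 1.3090+2.1266i, 0.1910-1.3143i, 0.1910+1.3143i, 1.3090-2.1266i]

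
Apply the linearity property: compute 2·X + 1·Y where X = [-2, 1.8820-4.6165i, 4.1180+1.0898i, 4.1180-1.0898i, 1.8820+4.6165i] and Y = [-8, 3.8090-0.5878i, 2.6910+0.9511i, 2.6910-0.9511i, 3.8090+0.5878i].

By linearity: DFT(2x + 1y) = 2·DFT(x) + 1·DFT(y)
= 2·[-2, 1.8820-4.6165i, 4.1180+1.0898i, 4.1180-1.0898i, 1.8820+4.6165i] + 1·[-8, 3.8090-0.5878i, 2.6910+0.9511i, 2.6910-0.9511i, 3.8090+0.5878i]

Computing element-wise:
Z[0] = 2·(-2) + 1·(-8) = -12
Z[1] = 2·(1.8820-4.6165i) + 1·(3.8090-0.5878i) = 7.5730-9.8208i
Z[2] = 2·(4.1180+1.0898i) + 1·(2.6910+0.9511i) = 10.9270+3.1307i
Z[3] = 2·(4.1180-1.0898i) + 1·(2.6910-0.9511i) = 10.9270-3.1307i
Z[4] = 2·(1.8820+4.6165i) + 1·(3.8090+0.5878i) = 7.5730+9.8208i

DFT(2x + 1y) = 2·X + 1·Y = [-12, 7.5730-9.8208i, 10.9270+3.1307i, 10.9270-3.1307i, 7.5730+9.8208i]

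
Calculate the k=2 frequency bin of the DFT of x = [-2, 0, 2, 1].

X[2] = Σ(n=0 to 3) x[n] · ω_4^(2n) where ω_4 = e^(-2πi/4)
= (-2)·ω_4^0 + (0)·ω_4^2 + (2)·ω_4^4 + (1)·ω_4^6

X[2] = -1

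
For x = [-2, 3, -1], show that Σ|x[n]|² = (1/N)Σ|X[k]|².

Time domain:
Σ|x[n]|² = |-2|² + |3|² + |-1|² = 14.0000

Frequency domain:
(1/3)Σ|X[k]|² = (1/3)(|0|² + |-3.0000-3.4641i|² + |-3.0000+3.4641i|²) = (1/3)·42.0000 = 14.0000

Both sides agree, confirming Parseval's theorem.

Σ|x[n]|² = (1/N)Σ|X[k]|² = 14.0000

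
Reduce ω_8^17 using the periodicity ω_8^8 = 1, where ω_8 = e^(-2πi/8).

Since ω_8^8 = 1, powers reduce modulo 8.
17 mod 8 = 1
So ω_8^17 = ω_8^1 = e^(-2πi·1/8)

ω_8^17 = ω_8^1 = 0.7071-0.7071i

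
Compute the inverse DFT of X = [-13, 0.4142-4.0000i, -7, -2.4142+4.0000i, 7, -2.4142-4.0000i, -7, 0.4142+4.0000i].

x[n] = (1/8) Σ(k=0 to 7) X[k] · e^(2πikn/8)

Computing each x[n]:
x[0] = -3
x[1] = -2
x[2] = 3
x[3] = -3
x[4] = -2
x[5] = -3
x[6] = -1
x[7] = -2

x = [-3, -2, 3, -3, -2, -3, -1, -2]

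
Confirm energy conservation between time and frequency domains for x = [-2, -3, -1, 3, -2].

Time domain:
Σ|x[n]|² = |-2|² + |-3|² + |-1|² + |3|² + |-2|² = 27.0000

Frequency domain:
(1/5)Σ|X[k]|² = (1/5)(|-5|² + |-5.1631+3.3022i|² + |2.6631-3.2164i|² + |2.6631+3.2164i|² + |-5.1631-3.3022i|²) = (1/5)·135.0000 = 27.0000

Both sides agree, confirming Parseval's theorem.

Σ|x[n]|² = (1/N)Σ|X[k]|² = 27.0000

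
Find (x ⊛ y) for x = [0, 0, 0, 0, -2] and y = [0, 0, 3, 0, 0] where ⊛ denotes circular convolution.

(x ⊛ y)[n] = Σ(m=0 to 4) x[m] · y[(n-m) mod 5]

Computing each output sample:
(x ⊛ y)[0] = 0
(x ⊛ y)[1] = -6
(x ⊛ y)[2] = 0
(x ⊛ y)[3] = 0
(x ⊛ y)[4] = 0

x ⊛ y = [0, -6, 0, 0, 0]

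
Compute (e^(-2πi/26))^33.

Since ω_26^26 = 1, powers reduce modulo 26.
33 mod 26 = 7
So ω_26^33 = ω_26^7 = e^(-2πi·7/26)

ω_26^33 = ω_26^7 = -0.1205-0.9927i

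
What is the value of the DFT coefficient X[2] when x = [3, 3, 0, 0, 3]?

X[2] = Σ(n=0 to 4) x[n] · ω_5^(2n) where ω_5 = e^(-2πi/5)
= (3)·ω_5^0 + (3)·ω_5^2 + (0)·ω_5^4 + (0)·ω_5^6 + (3)·ω_5^8

X[2] = -1.8541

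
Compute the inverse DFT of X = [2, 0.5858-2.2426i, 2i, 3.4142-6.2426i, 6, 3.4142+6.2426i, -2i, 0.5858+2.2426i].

x[n] = (1/8) Σ(k=0 to 7) X[k] · e^(2πikn/8)

Computing each x[n]:
x[0] = 2
x[1] = 0
x[2] = 0
x[3] = 2
x[4] = 0
x[5] = -2
x[6] = 2
x[7] = -2

x = [2, 0, 0, 2, 0, -2, 2, -2]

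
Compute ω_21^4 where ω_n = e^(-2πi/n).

ω_21^4 = e^(-2πi·4/21)
= cos(-2π·4/21) + i·sin(-2π·4/21)
= cos(-8π/21) + i·sin(-8π/21)

ω_21^4 = cos(-8π/21) + i·sin(-8π/21) = 0.3653-0.9309i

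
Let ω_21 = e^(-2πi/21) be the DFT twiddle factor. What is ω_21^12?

ω_21^12 = e^(-2πi·12/21)
= cos(-2π·12/21) + i·sin(-2π·12/21)
= cos(-24π/21) + i·sin(-24π/21)

ω_21^12 = cos(-24π/21) + i·sin(-24π/21) = -0.9010+0.4339i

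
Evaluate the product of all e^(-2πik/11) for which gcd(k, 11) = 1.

The primitive 11th roots of unity are ω_11^k for k coprime to 11: k ∈ {1, 2, 3, 4, 5, 6, 7, 8, 9, 10}
Their product equals the constant term of the cyclotomic polynomial Φ_11(x) up to sign.
For n ≥ 3, the product of all primitive nth roots of unity is 1. (For n=1 it is 1; for n=2 it is -1.)

1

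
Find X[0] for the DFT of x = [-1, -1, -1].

X[0] = Σ(n=0 to 2) x[n] · ω_3^0 = Σ x[n]
= (-1) + (-1) + (-1)

X[0] = -3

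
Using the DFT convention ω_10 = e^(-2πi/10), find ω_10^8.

ω_10^8 = e^(-2πi·8/10)
= cos(-2π·8/10) + i·sin(-2π·8/10)
= cos(-16π/10) + i·sin(-16π/10)

ω_10^8 = cos(-16π/10) + i·sin(-16π/10) = 0.3090+0.9511i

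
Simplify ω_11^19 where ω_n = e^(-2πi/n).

Since ω_11^11 = 1, powers reduce modulo 11.
19 mod 11 = 8
So ω_11^19 = ω_11^8 = e^(-2πi·8/11)

ω_11^19 = ω_11^8 = -0.1423+0.9898i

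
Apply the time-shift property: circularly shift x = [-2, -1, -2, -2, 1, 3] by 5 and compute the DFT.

Time shift by 5: X_shifted[k] = ω_6^(5k) · X[k]
Shifted x = [-1, -2, -2, 1, 3, -2]

DFT(x[n-5]) = [-3, -4.5000+4.3301i, 1.5000-4.3301i, 3, 1.5000+4.3301i, -4.5000-4.3301i]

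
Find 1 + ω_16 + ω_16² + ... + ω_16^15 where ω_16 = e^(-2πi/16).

Sum of all nth roots of unity equals 0 for n > 1 (geometric series with r ≠ 1).

0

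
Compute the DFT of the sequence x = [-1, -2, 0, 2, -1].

X[k] = Σ(n=0 to 4) x[n] · ω_5^(nk)
where ω_5 = e^(-2πi/5)

Computing each X[k]:
X[0] = -2
X[1] = -3.5451+2.1266i
X[2] = 2.0451-1.3143i
X[3] = 2.0451+1.3143i
X[4] = -3.5451-2.1266i

X = [-2, -3.5451+2.1266i, 2.0451-1.3143i, 2.0451+1.3143i, -3.5451-2.1266i]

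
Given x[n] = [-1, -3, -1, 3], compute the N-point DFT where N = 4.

X[k] = Σ(n=0 to 3) x[n] · ω_4^(nk)
where ω_4 = e^(-2πi/4)

Computing each X[k]:
X[0] = -2
X[1] = 6i
X[2] = -2
X[3] = -6i

X = [-2, 6i, -2, -6i]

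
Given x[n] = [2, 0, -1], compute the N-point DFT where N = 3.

X[k] = Σ(n=0 to 2) x[n] · ω_3^(nk)
where ω_3 = e^(-2πi/3)

Computing each X[k]:
X[0] = 1
X[1] = 2.5000-0.8660i
X[2] = 2.5000+0.8660i

X = [1, 2.5000-0.8660i, 2.5000+0.8660i]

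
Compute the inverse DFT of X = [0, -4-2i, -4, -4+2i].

x[n] = (1/4) Σ(k=0 to 3) X[k] · e^(2πikn/4)

Computing each x[n]:
x[0] = -3
x[1] = 2
x[2] = 1
x[3] = 0

x = [-3, 2, 1, 0]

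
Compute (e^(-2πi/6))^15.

Since ω_6^6 = 1, powers reduce modulo 6.
15 mod 6 = 3
So ω_6^15 = ω_6^3 = e^(-2πi·3/6)

ω_6^15 = ω_6^3 = -1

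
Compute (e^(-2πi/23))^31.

Since ω_23^23 = 1, powers reduce modulo 23.
31 mod 23 = 8
So ω_23^31 = ω_23^8 = e^(-2πi·8/23)

ω_23^31 = ω_23^8 = -0.5767-0.8170i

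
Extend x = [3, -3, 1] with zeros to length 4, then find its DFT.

Original 3-point DFT: [1, 4.0000+3.4641i, 4.0000-3.4641i]
Zero-padded 4-point DFT provides frequency interpolation.

DFT_4([x, 0, ...]) = [1, 2+3i, 7, 2-3i]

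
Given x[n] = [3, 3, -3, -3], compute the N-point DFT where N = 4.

X[k] = Σ(n=0 to 3) x[n] · ω_4^(nk)
where ω_4 = e^(-2πi/4)

Computing each X[k]:
X[0] = 0
X[1] = 6-6i
X[2] = 0
X[3] = 6+6i

X = [0, 6-6i, 0, 6+6i]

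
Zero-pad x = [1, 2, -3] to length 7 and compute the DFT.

Original 3-point DFT: [0, 1.5000-4.3301i, 1.5000+4.3301i]
Zero-padded 7-point DFT provides frequency interpolation.

DFT_7([x, 0, ...]) = [0, 2.9145+1.3611i, 3.2579-3.2515i, -2.6724-3.2133i, -2.6724+3.2133i, 3.2579+3.2515i, 2.9145-1.3611i]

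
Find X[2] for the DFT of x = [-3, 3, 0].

X[2] = Σ(n=0 to 2) x[n] · ω_3^(2n) where ω_3 = e^(-2πi/3)
= (-3)·ω_3^0 + (3)·ω_3^2 + (0)·ω_3^4

X[2] = -4.5000+2.5981i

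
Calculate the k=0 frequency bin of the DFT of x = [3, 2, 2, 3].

X[0] = Σ(n=0 to 3) x[n] · ω_4^0 = Σ x[n]
= (3) + (2) + (2) + (3)

X[0] = 10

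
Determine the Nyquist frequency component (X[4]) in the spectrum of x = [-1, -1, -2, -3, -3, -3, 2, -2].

X[4] = Σ(n=0 to 7) x[n] · ω_8^(4n) where ω_8 = e^(-2πi/8)
= (-1)·ω_8^0 + (-1)·ω_8^4 + (-2)·ω_8^8 + (-3)·ω_8^12 + (-3)·ω_8^16 + (-3)·ω_8^20 + (2)·ω_8^24 + (-2)·ω_8^28

X[4] = 5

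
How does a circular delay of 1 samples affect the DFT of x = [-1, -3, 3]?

Time shift by 1: X_shifted[k] = ω_3^(1k) · X[k]
Shifted x = [3, -1, -3]

DFT(x[n-1]) = [-1, 5.0000-1.7321i, 5.0000+1.7321i]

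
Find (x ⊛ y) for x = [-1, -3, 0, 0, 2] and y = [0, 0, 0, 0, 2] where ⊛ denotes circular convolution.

(x ⊛ y)[n] = Σ(m=0 to 4) x[m] · y[(n-m) mod 5]

Computing each output sample:
(x ⊛ y)[0] = -6
(x ⊛ y)[1] = 0
(x ⊛ y)[2] = 0
(x ⊛ y)[3] = 4
(x ⊛ y)[4] = -2

x ⊛ y = [-6, 0, 0, 4, -2]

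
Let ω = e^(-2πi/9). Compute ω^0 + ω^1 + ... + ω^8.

Sum of all nth roots of unity equals 0 for n > 1 (geometric series with r ≠ 1).

0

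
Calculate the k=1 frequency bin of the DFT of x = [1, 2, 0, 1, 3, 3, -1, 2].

X[1] = Σ(n=0 to 7) x[n] · ω_8^(1n) where ω_8 = e^(-2πi/8)
= (1)·ω_8^0 + (2)·ω_8^1 + (0)·ω_8^2 + (1)·ω_8^3 + (3)·ω_8^4 + (3)·ω_8^5 + (-1)·ω_8^6 + (2)·ω_8^7

X[1] = -2.0000+0.4142i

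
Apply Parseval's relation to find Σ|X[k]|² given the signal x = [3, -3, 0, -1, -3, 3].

Parseval: Σ|x[n]|² = (1/N)Σ|X[k]|², so Σ|X[k]|² = N·Σ|x[n]|² = 6·37.0000

Σ|X[k]|² = N·Σ|x[n]|² = 6·37.0000 = 222.0000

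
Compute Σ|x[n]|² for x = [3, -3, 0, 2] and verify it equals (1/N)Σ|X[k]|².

Time domain:
Σ|x[n]|² = |3|² + |-3|² + |0|² + |2|² = 22.0000

Frequency domain:
(1/4)Σ|X[k]|² = (1/4)(|2|² + |3+5i|² + |4|² + |3-5i|²) = (1/4)·88.0000 = 22.0000

Both sides agree, confirming Parseval's theorem.

Σ|x[n]|² = (1/N)Σ|X[k]|² = 22.0000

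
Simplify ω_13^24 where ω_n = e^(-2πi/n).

Since ω_13^13 = 1, powers reduce modulo 13.
24 mod 13 = 11
So ω_13^24 = ω_13^11 = e^(-2πi·11/13)

ω_13^24 = ω_13^11 = 0.5681+0.8230i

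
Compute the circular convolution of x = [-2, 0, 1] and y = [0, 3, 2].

(x ⊛ y)[n] = Σ(m=0 to 2) x[m] · y[(n-m) mod 3]

Computing each output sample:
(x ⊛ y)[0] = 3
(x ⊛ y)[1] = -4
(x ⊛ y)[2] = -4

x ⊛ y = [3, -4, -4]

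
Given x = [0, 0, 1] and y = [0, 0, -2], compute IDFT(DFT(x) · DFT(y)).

(x ⊛ y)[n] = Σ(m=0 to 2) x[m] · y[(n-m) mod 3]

Computing each output sample:
(x ⊛ y)[0] = 0
(x ⊛ y)[1] = -2
(x ⊛ y)[2] = 0

x ⊛ y = [0, -2, 0]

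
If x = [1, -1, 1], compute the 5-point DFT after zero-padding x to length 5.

Original 3-point DFT: [1, 1.0000+1.7321i, 1.0000-1.7321i]
Zero-padded 5-point DFT provides frequency interpolation.

DFT_5([x, 0, ...]) = [1, -0.1180+0.3633i, 2.1180+1.5388i, 2.1180-1.5388i, -0.1180-0.3633i]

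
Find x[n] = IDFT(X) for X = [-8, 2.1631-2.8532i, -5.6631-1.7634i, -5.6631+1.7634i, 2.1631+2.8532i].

x[n] = (1/5) Σ(k=0 to 4) X[k] · e^(2πikn/5)

Computing each x[n]:
x[0] = -3
x[1] = 2
x[2] = -3
x[3] = -3
x[4] = -1

x = [-3, 2, -3, -3, -1]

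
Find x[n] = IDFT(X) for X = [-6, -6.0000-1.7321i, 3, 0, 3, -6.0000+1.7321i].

x[n] = (1/6) Σ(k=0 to 5) X[k] · e^(2πikn/6)

Computing each x[n]:
x[0] = -2
x[1] = -2
x[2] = 0
x[3] = 2
x[4] = -1
x[5] = -3

x = [-2, -2, 0, 2, -1, -3]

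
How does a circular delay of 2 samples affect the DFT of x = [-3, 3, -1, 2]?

Time shift by 2: X_shifted[k] = ω_4^(2k) · X[k]
Shifted x = [-1, 2, -3, 3]

DFT(x[n-2]) = [1, 2+1i, -9, 2-1i]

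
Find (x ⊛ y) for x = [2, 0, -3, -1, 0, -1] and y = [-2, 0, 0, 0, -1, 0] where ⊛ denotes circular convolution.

(x ⊛ y)[n] = Σ(m=0 to 5) x[m] · y[(n-m) mod 6]

Computing each output sample:
(x ⊛ y)[0] = -1
(x ⊛ y)[1] = 1
(x ⊛ y)[2] = 6
(x ⊛ y)[3] = 3
(x ⊛ y)[4] = -2
(x ⊛ y)[5] = 2

x ⊛ y = [-1, 1, 6, 3, -2, 2]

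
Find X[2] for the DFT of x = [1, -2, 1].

X[2] = Σ(n=0 to 2) x[n] · ω_3^(2n) where ω_3 = e^(-2πi/3)
= (1)·ω_3^0 + (-2)·ω_3^2 + (1)·ω_3^4

X[2] = 1.5000-2.5981i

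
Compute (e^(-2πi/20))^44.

Since ω_20^20 = 1, powers reduce modulo 20.
44 mod 20 = 4
So ω_20^44 = ω_20^4 = e^(-2πi·4/20)

ω_20^44 = ω_20^4 = 0.3090-0.9511i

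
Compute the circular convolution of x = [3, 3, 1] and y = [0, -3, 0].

(x ⊛ y)[n] = Σ(m=0 to 2) x[m] · y[(n-m) mod 3]

Computing each output sample:
(x ⊛ y)[0] = -3
(x ⊛ y)[1] = -9
(x ⊛ y)[2] = -9

x ⊛ y = [-3, -9, -9]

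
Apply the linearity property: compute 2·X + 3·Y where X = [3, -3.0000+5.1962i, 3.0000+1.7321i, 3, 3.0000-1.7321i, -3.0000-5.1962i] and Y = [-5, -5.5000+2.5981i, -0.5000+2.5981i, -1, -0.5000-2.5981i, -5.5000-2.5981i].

By linearity: DFT(2x + 3y) = 2·DFT(x) + 3·DFT(y)
= 2·[3, -3.0000+5.1962i, 3.0000+1.7321i, 3, 3.0000-1.7321i, -3.0000-5.1962i] + 3·[-5, -5.5000+2.5981i, -0.5000+2.5981i, -1, -0.5000-2.5981i, -5.5000-2.5981i]

Computing element-wise:
Z[0] = 2·(3) + 3·(-5) = -9
Z[1] = 2·(-3.0000+5.1962i) + 3·(-5.5000+2.5981i) = -22.5000+18.1867i
Z[2] = 2·(3.0000+1.7321i) + 3·(-0.5000+2.5981i) = 4.5000+11.2585i
Z[3] = 2·(3) + 3·(-1) = 3
Z[4] = 2·(3.0000-1.7321i) + 3·(-0.5000-2.5981i) = 4.5000-11.2585i
Z[5] = 2·(-3.0000-5.1962i) + 3·(-5.5000-2.5981i) = -22.5000-18.1867i

DFT(2x + 3y) = 2·X + 3·Y = [-9, -22.5000+18.1867i, 4.5000+11.2585i, 3, 4.5000-11.2585i, -22.5000-18.1867i]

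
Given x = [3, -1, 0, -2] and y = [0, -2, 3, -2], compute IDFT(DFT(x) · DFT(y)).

(x ⊛ y)[n] = Σ(m=0 to 3) x[m] · y[(n-m) mod 4]

Computing each output sample:
(x ⊛ y)[0] = 6
(x ⊛ y)[1] = -12
(x ⊛ y)[2] = 15
(x ⊛ y)[3] = -9

x ⊛ y = [6, -12, 15, -9]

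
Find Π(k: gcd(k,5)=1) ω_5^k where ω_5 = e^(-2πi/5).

The primitive 5th roots of unity are ω_5^k for k coprime to 5: k ∈ {1, 2, 3, 4}
Their product equals the constant term of the cyclotomic polynomial Φ_5(x) up to sign.
For n ≥ 3, the product of all primitive nth roots of unity is 1. (For n=1 it is 1; for n=2 it is -1.)

1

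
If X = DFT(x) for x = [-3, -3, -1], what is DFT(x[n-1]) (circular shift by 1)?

Time shift by 1: X_shifted[k] = ω_3^(1k) · X[k]
Shifted x = [-1, -3, -3]

DFT(x[n-1]) = [-7, 2, 2]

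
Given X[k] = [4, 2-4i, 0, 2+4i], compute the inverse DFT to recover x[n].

x[n] = (1/4) Σ(k=0 to 3) X[k] · e^(2πikn/4)

Computing each x[n]:
x[0] = 2
x[1] = 3
x[2] = 0
x[3] = -1

x = [2, 3, 0, -1]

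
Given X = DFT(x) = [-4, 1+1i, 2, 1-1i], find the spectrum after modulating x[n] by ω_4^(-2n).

Modulation property: DFT(ω_4^(-2n)·x[n]) = X[(k-2) mod 4], so circularly shift X by 2 positions.

X[k-2] = [2, 1-1i, -4, 1+1i]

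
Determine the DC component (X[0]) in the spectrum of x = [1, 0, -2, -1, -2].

X[0] = Σ(n=0 to 4) x[n] · ω_5^0 = Σ x[n]
= (1) + (0) + (-2) + (-1) + (-2)

X[0] = -4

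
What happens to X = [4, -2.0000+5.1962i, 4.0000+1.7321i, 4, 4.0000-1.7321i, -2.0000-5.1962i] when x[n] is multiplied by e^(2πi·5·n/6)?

Modulation property: DFT(ω_6^(-5n)·x[n]) = X[(k-5) mod 6], so circularly shift X by 5 positions.

X[k-5] = [-2.0000+5.1962i, 4.0000+1.7321i, 4, 4.0000-1.7321i, -2.0000-5.1962i, 4]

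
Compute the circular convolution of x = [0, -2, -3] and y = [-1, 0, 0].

(x ⊛ y)[n] = Σ(m=0 to 2) x[m] · y[(n-m) mod 3]

Computing each output sample:
(x ⊛ y)[0] = 0
(x ⊛ y)[1] = 2
(x ⊛ y)[2] = 3

x ⊛ y = [0, 2, 3]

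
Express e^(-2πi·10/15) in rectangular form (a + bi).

ω_15^10 = e^(-2πi·10/15)
= cos(-2π·10/15) + i·sin(-2π·10/15)
= cos(-20π/15) + i·sin(-20π/15)

ω_15^10 = cos(-20π/15) + i·sin(-20π/15) = -0.5000+0.8660i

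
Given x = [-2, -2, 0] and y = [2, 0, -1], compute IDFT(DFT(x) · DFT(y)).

(x ⊛ y)[n] = Σ(m=0 to 2) x[m] · y[(n-m) mod 3]

Computing each output sample:
(x ⊛ y)[0] = -2
(x ⊛ y)[1] = -4
(x ⊛ y)[2] = 2

x ⊛ y = [-2, -4, 2]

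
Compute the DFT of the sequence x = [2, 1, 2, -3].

X[k] = Σ(n=0 to 3) x[n] · ω_4^(nk)
where ω_4 = e^(-2πi/4)

Computing each X[k]:
X[0] = 2
X[1] = -4i
X[2] = 6
X[3] = 4i

X = [2, -4i, 6, 4i]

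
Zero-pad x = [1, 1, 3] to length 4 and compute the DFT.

Original 3-point DFT: [5, -1.0000+1.7321i, -1.0000-1.7321i]
Zero-padded 4-point DFT provides frequency interpolation.

DFT_4([x, 0, ...]) = [5, -2-1i, 3, -2+1i]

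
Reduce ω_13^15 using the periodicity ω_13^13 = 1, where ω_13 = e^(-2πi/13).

Since ω_13^13 = 1, powers reduce modulo 13.
15 mod 13 = 2
So ω_13^15 = ω_13^2 = e^(-2πi·2/13)

ω_13^15 = ω_13^2 = 0.5681-0.8230i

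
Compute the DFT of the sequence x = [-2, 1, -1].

X[k] = Σ(n=0 to 2) x[n] · ω_3^(nk)
where ω_3 = e^(-2πi/3)

Computing each X[k]:
X[0] = -2
X[1] = -2.0000-1.7321i
X[2] = -2.0000+1.7321i

X = [-2, -2.0000-1.7321i, -2.0000+1.7321i]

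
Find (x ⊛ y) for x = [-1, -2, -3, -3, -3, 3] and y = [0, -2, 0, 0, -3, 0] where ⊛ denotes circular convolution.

(x ⊛ y)[n] = Σ(m=0 to 5) x[m] · y[(n-m) mod 6]

Computing each output sample:
(x ⊛ y)[0] = 3
(x ⊛ y)[1] = 11
(x ⊛ y)[2] = 13
(x ⊛ y)[3] = -3
(x ⊛ y)[4] = 9
(x ⊛ y)[5] = 12

x ⊛ y = [3, 11, 13, -3, 9, 12]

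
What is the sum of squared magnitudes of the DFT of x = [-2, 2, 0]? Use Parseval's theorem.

Parseval: Σ|x[n]|² = (1/N)Σ|X[k]|², so Σ|X[k]|² = N·Σ|x[n]|² = 3·8.0000

Σ|X[k]|² = N·Σ|x[n]|² = 3·8.0000 = 24.0000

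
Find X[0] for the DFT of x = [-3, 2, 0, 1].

X[0] = Σ(n=0 to 3) x[n] · ω_4^0 = Σ x[n]
= (-3) + (2) + (0) + (1)

X[0] = 0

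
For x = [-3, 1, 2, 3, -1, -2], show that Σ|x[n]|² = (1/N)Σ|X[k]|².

Time domain:
Σ|x[n]|² = |-3|² + |1|² + |2|² + |3|² + |-1|² + |-2|² = 28.0000

Frequency domain:
(1/6)Σ|X[k]|² = (1/6)(|0|² + |-7.0000-5.1962i|² + |0|² + |-4|² + |0|² + |-7.0000+5.1962i|²) = (1/6)·168.0000 = 28.0000

Both sides agree, confirming Parseval's theorem.

Σ|x[n]|² = (1/N)Σ|X[k]|² = 28.0000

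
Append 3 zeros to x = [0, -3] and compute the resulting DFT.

Original 2-point DFT: [-3, 3]
Zero-padded 5-point DFT provides frequency interpolation.

DFT_5([x, 0, ...]) = [-3, -0.9271+2.8532i, 2.4271+1.7634i, 2.4271-1.7634i, -0.9271-2.8532i]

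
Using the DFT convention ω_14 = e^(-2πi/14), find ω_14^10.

ω_14^10 = e^(-2πi·10/14)
= cos(-2π·10/14) + i·sin(-2π·10/14)
= cos(-20π/14) + i·sin(-20π/14)

ω_14^10 = cos(-20π/14) + i·sin(-20π/14) = -0.2225+0.9749i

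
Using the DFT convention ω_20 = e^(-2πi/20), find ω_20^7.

ω_20^7 = e^(-2πi·7/20)
= cos(-2π·7/20) + i·sin(-2π·7/20)
= cos(-14π/20) + i·sin(-14π/20)

ω_20^7 = cos(-14π/20) + i·sin(-14π/20) = -0.5878-0.8090i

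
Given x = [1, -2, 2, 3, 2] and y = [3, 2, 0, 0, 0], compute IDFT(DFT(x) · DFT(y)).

(x ⊛ y)[n] = Σ(m=0 to 4) x[m] · y[(n-m) mod 5]

Computing each output sample:
(x ⊛ y)[0] = 7
(x ⊛ y)[1] = -4
(x ⊛ y)[2] = 2
(x ⊛ y)[3] = 13
(x ⊛ y)[4] = 12

x ⊛ y = [7, -4, 2, 13, 12]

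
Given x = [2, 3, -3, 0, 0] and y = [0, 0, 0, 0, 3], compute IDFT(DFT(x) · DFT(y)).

(x ⊛ y)[n] = Σ(m=0 to 4) x[m] · y[(n-m) mod 5]

Computing each output sample:
(x ⊛ y)[0] = 9
(x ⊛ y)[1] = -9
(x ⊛ y)[2] = 0
(x ⊛ y)[3] = 0
(x ⊛ y)[4] = 6

x ⊛ y = [9, -9, 0, 0, 6]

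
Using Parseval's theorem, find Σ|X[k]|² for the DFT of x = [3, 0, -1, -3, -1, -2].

Parseval: Σ|x[n]|² = (1/N)Σ|X[k]|², so Σ|X[k]|² = N·Σ|x[n]|² = 6·24.0000

Σ|X[k]|² = N·Σ|x[n]|² = 6·24.0000 = 144.0000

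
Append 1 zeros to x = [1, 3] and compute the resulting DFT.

Original 2-point DFT: [4, -2]
Zero-padded 3-point DFT provides frequency interpolation.

DFT_3([x, 0, ...]) = [4, -0.5000-2.5981i, -0.5000+2.5981i]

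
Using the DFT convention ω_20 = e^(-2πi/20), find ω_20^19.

ω_20^19 = e^(-2πi·19/20)
= cos(-2π·19/20) + i·sin(-2π·19/20)
= cos(-38π/20) + i·sin(-38π/20)

ω_20^19 = cos(-38π/20) + i·sin(-38π/20) = 0.9511+0.3090i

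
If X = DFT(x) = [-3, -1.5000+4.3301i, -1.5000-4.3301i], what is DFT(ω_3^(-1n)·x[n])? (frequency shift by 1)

Modulation property: DFT(ω_3^(-1n)·x[n]) = X[(k-1) mod 3], so circularly shift X by 1 positions.

X[k-1] = [-1.5000-4.3301i, -3, -1.5000+4.3301i]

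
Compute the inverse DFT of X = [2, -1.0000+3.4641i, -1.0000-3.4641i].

x[n] = (1/3) Σ(k=0 to 2) X[k] · e^(2πikn/3)

Computing each x[n]:
x[0] = 0
x[1] = -1
x[2] = 3

x = [0, -1, 3]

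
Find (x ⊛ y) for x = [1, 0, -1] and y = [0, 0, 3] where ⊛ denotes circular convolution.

(x ⊛ y)[n] = Σ(m=0 to 2) x[m] · y[(n-m) mod 3]

Computing each output sample:
(x ⊛ y)[0] = 0
(x ⊛ y)[1] = -3
(x ⊛ y)[2] = 3

x ⊛ y = [0, -3, 3]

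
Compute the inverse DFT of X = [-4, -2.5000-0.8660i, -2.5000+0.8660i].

x[n] = (1/3) Σ(k=0 to 2) X[k] · e^(2πikn/3)

Computing each x[n]:
x[0] = -3
x[1] = 0
x[2] = -1

x = [-3, 0, -1]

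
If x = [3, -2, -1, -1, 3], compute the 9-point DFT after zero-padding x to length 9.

Original 5-point DFT: [2, 4.9271+4.7553i, 1.5729+2.9389i, 1.5729-2.9389i, 4.9271-4.7553i]
Zero-padded 9-point DFT provides frequency interpolation.

DFT_9([x, 0, ...]) = [2, -1.0248+2.1103i, 6.3905+3.3740i, 2.0000-1.7321i, 5.1343+3.8617i, 5.1343-3.8617i, 2.0000+1.7321i, 6.3905-3.3740i, -1.0248-2.1103i]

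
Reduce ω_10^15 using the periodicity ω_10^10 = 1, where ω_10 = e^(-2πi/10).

Since ω_10^10 = 1, powers reduce modulo 10.
15 mod 10 = 5
So ω_10^15 = ω_10^5 = e^(-2πi·5/10)

ω_10^15 = ω_10^5 = -1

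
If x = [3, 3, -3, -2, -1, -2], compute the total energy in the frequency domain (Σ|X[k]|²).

Parseval: Σ|x[n]|² = (1/N)Σ|X[k]|², so Σ|X[k]|² = N·Σ|x[n]|² = 6·36.0000

Σ|X[k]|² = N·Σ|x[n]|² = 6·36.0000 = 216.0000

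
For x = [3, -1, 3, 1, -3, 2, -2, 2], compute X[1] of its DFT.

X[1] = Σ(n=0 to 7) x[n] · ω_8^(1n) where ω_8 = e^(-2πi/8)
= (3)·ω_8^0 + (-1)·ω_8^1 + (3)·ω_8^2 + (1)·ω_8^3 + (-3)·ω_8^4 + (2)·ω_8^5 + (-2)·ω_8^6 + (2)·ω_8^7

X[1] = 4.5858-2.1716i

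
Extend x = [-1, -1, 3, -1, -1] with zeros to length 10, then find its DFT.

Original 5-point DFT: [-1, -3.2361-2.3511i, 1.2361+3.8042i, 1.2361-3.8042i, -3.2361+2.3511i]
Zero-padded 10-point DFT provides frequency interpolation.

DFT_10([x, 0, ...]) = [-1, 0.2361-0.7265i, -3.2361-2.3511i, -4.2361+3.0777i, 1.2361+3.8042i, 3, 1.2361-3.8042i, -4.2361-3.0777i, -3.2361+2.3511i, 0.2361+0.7265i]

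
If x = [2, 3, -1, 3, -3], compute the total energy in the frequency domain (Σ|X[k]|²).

Parseval: Σ|x[n]|² = (1/N)Σ|X[k]|², so Σ|X[k]|² = N·Σ|x[n]|² = 5·32.0000

Σ|X[k]|² = N·Σ|x[n]|² = 5·32.0000 = 160.0000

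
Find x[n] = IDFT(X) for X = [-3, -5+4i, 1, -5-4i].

x[n] = (1/4) Σ(k=0 to 3) X[k] · e^(2πikn/4)

Computing each x[n]:
x[0] = -3
x[1] = -3
x[2] = 2
x[3] = 1

x = [-3, -3, 2, 1]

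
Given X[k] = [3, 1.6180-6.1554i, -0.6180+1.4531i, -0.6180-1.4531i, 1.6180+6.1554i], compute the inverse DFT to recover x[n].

x[n] = (1/5) Σ(k=0 to 4) X[k] · e^(2πikn/5)

Computing each x[n]:
x[0] = 1
x[1] = 3
x[2] = 2
x[3] = -2
x[4] = -1

x = [1, 3, 2, -2, -1]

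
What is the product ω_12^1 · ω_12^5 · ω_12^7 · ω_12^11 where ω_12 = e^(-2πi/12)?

The primitive 12th roots of unity are ω_12^k for k coprime to 12: k ∈ {1, 5, 7, 11}
Their product equals the constant term of the cyclotomic polynomial Φ_12(x) up to sign.
For n ≥ 3, the product of all primitive nth roots of unity is 1. (For n=1 it is 1; for n=2 it is -1.)

1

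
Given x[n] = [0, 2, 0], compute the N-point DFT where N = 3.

X[k] = Σ(n=0 to 2) x[n] · ω_3^(nk)
where ω_3 = e^(-2πi/3)

Computing each X[k]:
X[0] = 2
X[1] = -1.0000-1.7321i
X[2] = -1.0000+1.7321i

X = [2, -1.0000-1.7321i, -1.0000+1.7321i]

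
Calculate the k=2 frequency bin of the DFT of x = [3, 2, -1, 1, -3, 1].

X[2] = Σ(n=0 to 5) x[n] · ω_6^(2n) where ω_6 = e^(-2πi/6)
= (3)·ω_6^0 + (2)·ω_6^2 + (-1)·ω_6^4 + (1)·ω_6^6 + (-3)·ω_6^8 + (1)·ω_6^10

X[2] = 4.5000+0.8660i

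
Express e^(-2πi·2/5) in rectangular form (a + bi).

ω_5^2 = e^(-2πi·2/5)
= cos(-2π·2/5) + i·sin(-2π·2/5)
= cos(-4π/5) + i·sin(-4π/5)

ω_5^2 = cos(-4π/5) + i·sin(-4π/5) = -0.8090-0.5878i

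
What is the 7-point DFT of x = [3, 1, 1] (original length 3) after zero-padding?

Original 3-point DFT: [5, 2, 2]
Zero-padded 7-point DFT provides frequency interpolation.

DFT_7([x, 0, ...]) = [5, 3.4010-1.7568i, 1.8765-0.5410i, 2.7225+0.3479i, 2.7225-0.3479i, 1.8765+0.5410i, 3.4010+1.7568i]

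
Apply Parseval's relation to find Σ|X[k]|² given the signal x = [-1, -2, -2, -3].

Parseval: Σ|x[n]|² = (1/N)Σ|X[k]|², so Σ|X[k]|² = N·Σ|x[n]|² = 4·18.0000

Σ|X[k]|² = N·Σ|x[n]|² = 4·18.0000 = 72.0000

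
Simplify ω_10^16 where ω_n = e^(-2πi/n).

Since ω_10^10 = 1, powers reduce modulo 10.
16 mod 10 = 6
So ω_10^16 = ω_10^6 = e^(-2πi·6/10)

ω_10^16 = ω_10^6 = -0.8090+0.5878i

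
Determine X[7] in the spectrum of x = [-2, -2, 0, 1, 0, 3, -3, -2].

X[7] = Σ(n=0 to 7) x[n] · ω_8^(7n) where ω_8 = e^(-2πi/8)
= (-2)·ω_8^0 + (-2)·ω_8^7 + (0)·ω_8^14 + (1)·ω_8^21 + (0)·ω_8^28 + (3)·ω_8^35 + (-3)·ω_8^42 + (-2)·ω_8^49

X[7] = -7.6569+1.5858i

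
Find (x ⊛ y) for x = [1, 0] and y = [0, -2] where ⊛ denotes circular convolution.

(x ⊛ y)[n] = Σ(m=0 to 1) x[m] · y[(n-m) mod 2]

Computing each output sample:
(x ⊛ y)[0] = 0
(x ⊛ y)[1] = -2

x ⊛ y = [0, -2]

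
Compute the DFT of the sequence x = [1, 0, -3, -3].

X[k] = Σ(n=0 to 3) x[n] · ω_4^(nk)
where ω_4 = e^(-2πi/4)

Computing each X[k]:
X[0] = -5
X[1] = 4-3i
X[2] = 1
X[3] = 4+3i

X = [-5, 4-3i, 1, 4+3i]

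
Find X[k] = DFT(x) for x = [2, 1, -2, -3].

X[k] = Σ(n=0 to 3) x[n] · ω_4^(nk)
where ω_4 = e^(-2πi/4)

Computing each X[k]:
X[0] = -2
X[1] = 4-4i
X[2] = 2
X[3] = 4+4i

X = [-2, 4-4i, 2, 4+4i]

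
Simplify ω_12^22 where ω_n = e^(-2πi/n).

Since ω_12^12 = 1, powers reduce modulo 12.
22 mod 12 = 10
So ω_12^22 = ω_12^10 = e^(-2πi·10/12)

ω_12^22 = ω_12^10 = 0.5000+0.8660i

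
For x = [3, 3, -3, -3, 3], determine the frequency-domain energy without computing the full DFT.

Parseval: Σ|x[n]|² = (1/N)Σ|X[k]|², so Σ|X[k]|² = N·Σ|x[n]|² = 5·45.0000

Σ|X[k]|² = N·Σ|x[n]|² = 5·45.0000 = 225.0000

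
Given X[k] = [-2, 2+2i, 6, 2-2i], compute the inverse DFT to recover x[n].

x[n] = (1/4) Σ(k=0 to 3) X[k] · e^(2πikn/4)

Computing each x[n]:
x[0] = 2
x[1] = -3
x[2] = 0
x[3] = -1

x = [2, -3, 0, -1]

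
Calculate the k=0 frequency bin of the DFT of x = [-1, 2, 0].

X[0] = Σ(n=0 to 2) x[n] · ω_3^0 = Σ x[n]
= (-1) + (2) + (0)

X[0] = 1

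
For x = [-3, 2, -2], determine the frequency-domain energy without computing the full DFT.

Parseval: Σ|x[n]|² = (1/N)Σ|X[k]|², so Σ|X[k]|² = N·Σ|x[n]|² = 3·17.0000

Σ|X[k]|² = N·Σ|x[n]|² = 3·17.0000 = 51.0000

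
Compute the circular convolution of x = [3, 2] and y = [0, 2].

(x ⊛ y)[n] = Σ(m=0 to 1) x[m] · y[(n-m) mod 2]

Computing each output sample:
(x ⊛ y)[0] = 4
(x ⊛ y)[1] = 6

x ⊛ y = [4, 6]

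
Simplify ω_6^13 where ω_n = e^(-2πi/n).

Since ω_6^6 = 1, powers reduce modulo 6.
13 mod 6 = 1
So ω_6^13 = ω_6^1 = e^(-2πi·1/6)

ω_6^13 = ω_6^1 = 0.5000-0.8660i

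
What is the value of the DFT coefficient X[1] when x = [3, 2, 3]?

X[1] = Σ(n=0 to 2) x[n] · ω_3^(1n) where ω_3 = e^(-2πi/3)
= (3)·ω_3^0 + (2)·ω_3^1 + (3)·ω_3^2

X[1] = 0.5000+0.8660i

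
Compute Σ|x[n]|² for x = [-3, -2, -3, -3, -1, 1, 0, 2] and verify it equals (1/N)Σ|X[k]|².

Time domain:
Σ|x[n]|² = |-3|² + |-2|² + |-3|² + |-3|² + |-1|² + |1|² + |0|² + |2|² = 37.0000

Frequency domain:
(1/8)Σ|X[k]|² = (1/8)(|-9|² + |-0.5858+8.6569i|² + |-1|² + |-3.4142+2.6569i|² + |-5|² + |-3.4142-2.6569i|² + |-1|² + |-0.5858-8.6569i|²) = (1/8)·296.0000 = 37.0000

Both sides agree, confirming Parseval's theorem.

Σ|x[n]|² = (1/N)Σ|X[k]|² = 37.0000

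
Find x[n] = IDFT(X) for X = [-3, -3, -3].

x[n] = (1/3) Σ(k=0 to 2) X[k] · e^(2πikn/3)

Computing each x[n]:
x[0] = -3
x[1] = 0
x[2] = 0

x = [-3, 0, 0]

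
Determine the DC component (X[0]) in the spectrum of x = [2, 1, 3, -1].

X[0] = Σ(n=0 to 3) x[n] · ω_4^0 = Σ x[n]
= (2) + (1) + (3) + (-1)

X[0] = 5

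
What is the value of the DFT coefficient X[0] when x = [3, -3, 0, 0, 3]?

X[0] = Σ(n=0 to 4) x[n] · ω_5^0 = Σ x[n]
= (3) + (-3) + (0) + (0) + (3)

X[0] = 3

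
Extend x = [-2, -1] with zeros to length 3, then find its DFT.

Original 2-point DFT: [-3, -1]
Zero-padded 3-point DFT provides frequency interpolation.

DFT_3([x, 0, ...]) = [-3, -1.5000+0.8660i, -1.5000-0.8660i]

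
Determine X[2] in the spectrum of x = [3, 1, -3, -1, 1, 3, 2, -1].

X[2] = Σ(n=0 to 7) x[n] · ω_8^(2n) where ω_8 = e^(-2πi/8)
= (3)·ω_8^0 + (1)·ω_8^2 + (-3)·ω_8^4 + (-1)·ω_8^6 + (1)·ω_8^8 + (3)·ω_8^10 + (2)·ω_8^12 + (-1)·ω_8^14

X[2] = 5-6i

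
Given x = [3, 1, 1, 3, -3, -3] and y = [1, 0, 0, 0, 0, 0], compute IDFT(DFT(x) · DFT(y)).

(x ⊛ y)[n] = Σ(m=0 to 5) x[m] · y[(n-m) mod 6]

Computing each output sample:
(x ⊛ y)[0] = 3
(x ⊛ y)[1] = 1
(x ⊛ y)[2] = 1
(x ⊛ y)[3] = 3
(x ⊛ y)[4] = -3
(x ⊛ y)[5] = -3

x ⊛ y = [3, 1, 1, 3, -3, -3]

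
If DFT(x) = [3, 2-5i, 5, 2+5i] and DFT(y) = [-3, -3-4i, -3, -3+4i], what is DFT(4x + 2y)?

By linearity: DFT(4x + 2y) = 4·DFT(x) + 2·DFT(y)
= 4·[3, 2-5i, 5, 2+5i] + 2·[-3, -3-4i, -3, -3+4i]

Computing element-wise:
Z[0] = 4·(3) + 2·(-3) = 6
Z[1] = 4·(2-5i) + 2·(-3-4i) = 2-28i
Z[2] = 4·(5) + 2·(-3) = 14
Z[3] = 4·(2+5i) + 2·(-3+4i) = 2+28i

DFT(4x + 2y) = 4·X + 2·Y = [6, 2-28i, 14, 2+28i]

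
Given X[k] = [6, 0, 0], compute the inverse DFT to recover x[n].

x[n] = (1/3) Σ(k=0 to 2) X[k] · e^(2πikn/3)

Computing each x[n]:
x[0] = 2
x[1] = 2
x[2] = 2

x = [2, 2, 2]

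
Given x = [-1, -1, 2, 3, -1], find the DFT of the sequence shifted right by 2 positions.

Time shift by 2: X_shifted[k] = ω_5^(2k) · X[k]
Shifted x = [3, -1, -1, -1, 2]

DFT(x[n-2]) = [2, 4.9271+2.8532i, 1.5729+1.7634i, 1.5729-1.7634i, 4.9271-2.8532i]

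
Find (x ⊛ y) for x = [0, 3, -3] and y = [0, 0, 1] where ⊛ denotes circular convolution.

(x ⊛ y)[n] = Σ(m=0 to 2) x[m] · y[(n-m) mod 3]

Computing each output sample:
(x ⊛ y)[0] = 3
(x ⊛ y)[1] = -3
(x ⊛ y)[2] = 0

x ⊛ y = [3, -3, 0]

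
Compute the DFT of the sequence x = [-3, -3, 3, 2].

X[k] = Σ(n=0 to 3) x[n] · ω_4^(nk)
where ω_4 = e^(-2πi/4)

Computing each X[k]:
X[0] = -1
X[1] = -6+5i
X[2] = 1
X[3] = -6-5i

X = [-1, -6+5i, 1, -6-5i]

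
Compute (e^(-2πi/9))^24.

Since ω_9^9 = 1, powers reduce modulo 9.
24 mod 9 = 6
So ω_9^24 = ω_9^6 = e^(-2πi·6/9)

ω_9^24 = ω_9^6 = -0.5000+0.8660i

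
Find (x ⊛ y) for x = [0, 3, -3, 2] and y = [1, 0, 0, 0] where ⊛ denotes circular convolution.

(x ⊛ y)[n] = Σ(m=0 to 3) x[m] · y[(n-m) mod 4]

Computing each output sample:
(x ⊛ y)[0] = 0
(x ⊛ y)[1] = 3
(x ⊛ y)[2] = -3
(x ⊛ y)[3] = 2

x ⊛ y = [0, 3, -3, 2]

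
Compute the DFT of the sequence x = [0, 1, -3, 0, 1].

X[k] = Σ(n=0 to 4) x[n] · ω_5^(nk)
where ω_5 = e^(-2πi/5)

Computing each X[k]:
X[0] = -1
X[1] = 3.0451+1.7634i
X[2] = -2.5451-2.8532i
X[3] = -2.5451+2.8532i
X[4] = 3.0451-1.7634i

X = [-1, 3.0451+1.7634i, -2.5451-2.8532i, -2.5451+2.8532i, 3.0451-1.7634i]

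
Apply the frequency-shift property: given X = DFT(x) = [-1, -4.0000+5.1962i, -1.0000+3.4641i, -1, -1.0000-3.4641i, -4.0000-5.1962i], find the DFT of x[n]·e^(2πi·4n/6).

Modulation property: DFT(ω_6^(-4n)·x[n]) = X[(k-4) mod 6], so circularly shift X by 4 positions.

X[k-4] = [-1.0000+3.4641i, -1, -1.0000-3.4641i, -4.0000-5.1962i, -1, -4.0000+5.1962i]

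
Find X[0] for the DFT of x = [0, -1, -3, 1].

X[0] = Σ(n=0 to 3) x[n] · ω_4^0 = Σ x[n]
= (0) + (-1) + (-3) + (1)

X[0] = -3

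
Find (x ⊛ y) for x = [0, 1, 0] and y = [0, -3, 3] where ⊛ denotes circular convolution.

(x ⊛ y)[n] = Σ(m=0 to 2) x[m] · y[(n-m) mod 3]

Computing each output sample:
(x ⊛ y)[0] = 3
(x ⊛ y)[1] = 0
(x ⊛ y)[2] = -3

x ⊛ y = [3, 0, -3]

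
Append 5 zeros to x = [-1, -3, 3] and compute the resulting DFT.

Original 3-point DFT: [-1, -1.0000+5.1962i, -1.0000-5.1962i]
Zero-padded 8-point DFT provides frequency interpolation.

DFT_8([x, 0, ...]) = [-1, -3.1213-0.8787i, -4+3i, 1.1213+5.1213i, 5, 1.1213-5.1213i, -4-3i, -3.1213+0.8787i]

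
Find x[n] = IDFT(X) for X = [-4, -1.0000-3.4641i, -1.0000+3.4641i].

x[n] = (1/3) Σ(k=0 to 2) X[k] · e^(2πikn/3)

Computing each x[n]:
x[0] = -2
x[1] = 1
x[2] = -3

x = [-2, 1, -3]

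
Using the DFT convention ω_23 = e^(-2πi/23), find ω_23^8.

ω_23^8 = e^(-2πi·8/23)
= cos(-2π·8/23) + i·sin(-2π·8/23)
= cos(-16π/23) + i·sin(-16π/23)

ω_23^8 = cos(-16π/23) + i·sin(-16π/23) = -0.5767-0.8170i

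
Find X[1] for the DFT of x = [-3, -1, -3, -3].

X[1] = Σ(n=0 to 3) x[n] · ω_4^(1n) where ω_4 = e^(-2πi/4)
= (-3)·ω_4^0 + (-1)·ω_4^1 + (-3)·ω_4^2 + (-3)·ω_4^3

X[1] = -2i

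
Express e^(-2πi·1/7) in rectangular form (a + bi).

ω_7^1 = e^(-2πi·1/7)
= cos(-2π·1/7) + i·sin(-2π·1/7)
= cos(-2π/7) + i·sin(-2π/7)

ω_7^1 = cos(-2π/7) + i·sin(-2π/7) = 0.6235-0.7818i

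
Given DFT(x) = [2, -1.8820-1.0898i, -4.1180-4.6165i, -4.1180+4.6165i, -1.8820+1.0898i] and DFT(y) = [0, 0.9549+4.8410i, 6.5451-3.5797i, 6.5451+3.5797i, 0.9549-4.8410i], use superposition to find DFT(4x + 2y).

By linearity: DFT(4x + 2y) = 4·DFT(x) + 2·DFT(y)
= 4·[2, -1.8820-1.0898i, -4.1180-4.6165i, -4.1180+4.6165i, -1.8820+1.0898i] + 2·[0, 0.9549+4.8410i, 6.5451-3.5797i, 6.5451+3.5797i, 0.9549-4.8410i]

Computing element-wise:
Z[0] = 4·(2) + 2·(0) = 8
Z[1] = 4·(-1.8820-1.0898i) + 2·(0.9549+4.8410i) = -5.6182+5.3228i
Z[2] = 4·(-4.1180-4.6165i) + 2·(6.5451-3.5797i) = -3.3818-25.6254i
Z[3] = 4·(-4.1180+4.6165i) + 2·(6.5451+3.5797i) = -3.3818+25.6254i
Z[4] = 4·(-1.8820+1.0898i) + 2·(0.9549-4.8410i) = -5.6182-5.3228i

DFT(4x + 2y) = 4·X + 2·Y = [8, -5.6182+5.3228i, -3.3818-25.6254i, -3.3818+25.6254i, -5.6182-5.3228i]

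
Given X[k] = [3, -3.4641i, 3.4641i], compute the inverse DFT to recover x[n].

x[n] = (1/3) Σ(k=0 to 2) X[k] · e^(2πikn/3)

Computing each x[n]:
x[0] = 1
x[1] = 3
x[2] = -1

x = [1, 3, -1]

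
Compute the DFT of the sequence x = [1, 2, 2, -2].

X[k] = Σ(n=0 to 3) x[n] · ω_4^(nk)
where ω_4 = e^(-2πi/4)

Computing each X[k]:
X[0] = 3
X[1] = -1-4i
X[2] = 3
X[3] = -1+4i

X = [3, -1-4i, 3, -1+4i]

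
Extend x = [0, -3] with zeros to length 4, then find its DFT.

Original 2-point DFT: [-3, 3]
Zero-padded 4-point DFT provides frequency interpolation.

DFT_4([x, 0, ...]) = [-3, 3i, 3, -3i]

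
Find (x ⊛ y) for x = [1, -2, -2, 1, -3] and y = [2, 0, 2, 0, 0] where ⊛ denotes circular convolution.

(x ⊛ y)[n] = Σ(m=0 to 4) x[m] · y[(n-m) mod 5]

Computing each output sample:
(x ⊛ y)[0] = 4
(x ⊛ y)[1] = -10
(x ⊛ y)[2] = -2
(x ⊛ y)[3] = -2
(x ⊛ y)[4] = -10

x ⊛ y = [4, -10, -2, -2, -10]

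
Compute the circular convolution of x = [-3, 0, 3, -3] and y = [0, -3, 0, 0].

(x ⊛ y)[n] = Σ(m=0 to 3) x[m] · y[(n-m) mod 4]

Computing each output sample:
(x ⊛ y)[0] = 9
(x ⊛ y)[1] = 9
(x ⊛ y)[2] = 0
(x ⊛ y)[3] = -9

x ⊛ y = [9, 9, 0, -9]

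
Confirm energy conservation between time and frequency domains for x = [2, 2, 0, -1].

Time domain:
Σ|x[n]|² = |2|² + |2|² + |0|² + |-1|² = 9.0000

Frequency domain:
(1/4)Σ|X[k]|² = (1/4)(|3|² + |2-3i|² + |1|² + |2+3i|²) = (1/4)·36.0000 = 9.0000

Both sides agree, confirming Parseval's theorem.

Σ|x[n]|² = (1/N)Σ|X[k]|² = 9.0000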